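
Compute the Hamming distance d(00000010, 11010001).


Count differing positions: ^ ^ . ^ . . ^ ^ = 5 differences

5


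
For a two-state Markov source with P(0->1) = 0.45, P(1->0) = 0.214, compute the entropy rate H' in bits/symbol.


Stationary distribution: pi_0 = p10/(p01+p10) = 0.3223, pi_1 = 0.6777. Entropy rate H' = pi_0*H(p01) + pi_1*H(p10) = 0.3223*0.9928 + 0.6777*0.7491 = 0.8276

0.8276 bits/symbol


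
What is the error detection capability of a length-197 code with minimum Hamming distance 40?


Detection capability = d_min - 1 = 40 - 1 = 39

39 errors


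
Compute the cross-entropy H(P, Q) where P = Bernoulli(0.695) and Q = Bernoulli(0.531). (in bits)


H(P,Q) = -p*log2(q) - (1-p)*log2(1-q). -0.695*log2(0.531) = 0.634685; -0.305*log2(0.469) = 0.333164. H(P,Q) = 0.634685 + 0.333164 = 0.9678

0.9678 bits


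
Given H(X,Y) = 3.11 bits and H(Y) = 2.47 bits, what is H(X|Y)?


H(X|Y) = H(X,Y) - H(Y) = 3.11 - 2.47 = 0.64

0.64 bits


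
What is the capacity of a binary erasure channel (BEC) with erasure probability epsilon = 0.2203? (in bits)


C = 1 - epsilon = 1 - 0.2203 = 0.7797

0.7797 bits


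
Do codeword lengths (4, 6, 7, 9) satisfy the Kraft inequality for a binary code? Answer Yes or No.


Kraft sum = sum(2^(-l_i)) = 0.0879, need <= 1. Result: satisfied (a binary prefix-free code with these lengths exists)

Yes


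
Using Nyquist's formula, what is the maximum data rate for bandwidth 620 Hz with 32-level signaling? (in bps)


Rate = 2 * B * log2(M) = 2 * 620 * 5.0 = 6200.0

6200.0 bps


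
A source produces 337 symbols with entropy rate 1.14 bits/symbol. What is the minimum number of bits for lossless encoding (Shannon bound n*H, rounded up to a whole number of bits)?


Minimum bits >= n * H = 337 * 1.14 = 384.18, rounded up to a whole number of bits = 385

385 bits


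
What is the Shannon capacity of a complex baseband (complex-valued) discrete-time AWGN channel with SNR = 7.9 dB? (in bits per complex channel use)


SNR_linear = 10^(7.9/10) = 6.166; C = log2(1 + SNR_linear) = log2(1 + 6.166) = 2.8412

2.8412 bits/channel use


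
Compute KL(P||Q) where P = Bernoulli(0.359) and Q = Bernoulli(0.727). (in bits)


KL = p*log2(p/q) + (1-p)*log2((1-p)/(1-q)) = 0.359*log2(0.359/0.727) + 0.641*log2(0.641/0.273) = 0.4239

0.4239 bits


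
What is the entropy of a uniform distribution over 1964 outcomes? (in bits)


H = log2(n) = log2(1964) = 10.9396

10.9396 bits


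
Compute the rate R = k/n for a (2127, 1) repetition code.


Rate = k/n = 1/2127

1/2127


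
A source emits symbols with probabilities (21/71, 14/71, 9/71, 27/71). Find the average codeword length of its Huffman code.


Huffman construction (repeatedly merge the two least-probable nodes; each merge adds 1 bit to every symbol beneath it): 9/71 + 14/71 = 23/71; 21/71 + 23/71 = 44/71; 27/71 + 44/71 = 1. Resulting codeword lengths (in the order the probabilities were given): (2, 3, 3, 1). L_avg = sum(p_i * l_i) = 21/71*2 + 14/71*3 + 9/71*3 + 27/71*1 = 138/71 = 1.9437

1.9437 bits


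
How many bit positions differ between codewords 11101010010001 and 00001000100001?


Count differing positions: ^ ^ ^ . . . ^ . ^ ^ . . . . = 6 differences

6


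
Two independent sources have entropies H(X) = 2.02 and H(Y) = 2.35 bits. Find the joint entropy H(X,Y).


For independent variables, H(X,Y) = H(X) + H(Y) = 2.02 + 2.35 = 4.37

4.37 bits


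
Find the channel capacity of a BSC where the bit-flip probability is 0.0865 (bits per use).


H(p) = -p*log2(p) - (1-p)*log2(1-p) = -0.0865*log2(0.0865) - 0.9135*log2(0.9135) = 0.305445 + 0.119233 = 0.4247. C = 1 - H(p) = 1 - 0.4247 = 0.5753

0.5753 bits


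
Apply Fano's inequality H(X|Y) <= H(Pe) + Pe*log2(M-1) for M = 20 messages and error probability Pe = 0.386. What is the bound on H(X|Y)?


H(Pe) = -Pe*log2(Pe) - (1-Pe)*log2(1-Pe) = -0.386*log2(0.386) - 0.614*log2(0.614) = 0.530104 + 0.432065 = 0.9622. Pe*log2(M-1) = 0.386*log2(19) = 1.639700. Bound = H(Pe) + Pe*log2(M-1) = 0.530104 + 0.432065 + 1.639700 = 2.6019

2.6019 bits


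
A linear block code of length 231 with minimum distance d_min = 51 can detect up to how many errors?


Detection capability = d_min - 1 = 51 - 1 = 50

50 errors


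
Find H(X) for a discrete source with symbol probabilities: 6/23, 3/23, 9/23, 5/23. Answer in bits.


H = -sum(p_i * log2(p_i)). Terms: -(6/23)*log2(6/23) = 0.505722; -(3/23)*log2(3/23) = 0.383296; -(9/23)*log2(9/23) = 0.529684; -(5/23)*log2(5/23) = 0.478616. H = 0.505722 + 0.383296 + 0.529684 + 0.478616 = 1.8973

1.8973 bits


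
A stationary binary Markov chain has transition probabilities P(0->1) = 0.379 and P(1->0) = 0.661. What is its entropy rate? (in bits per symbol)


Stationary distribution: pi_0 = p10/(p01+p10) = 0.6356, pi_1 = 0.3644. Entropy rate H' = pi_0*H(p01) + pi_1*H(p10) = 0.6356*0.9573 + 0.3644*0.9239 = 0.9451

0.9451 bits/symbol


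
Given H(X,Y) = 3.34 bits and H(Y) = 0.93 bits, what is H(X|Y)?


H(X|Y) = H(X,Y) - H(Y) = 3.34 - 0.93 = 2.41

2.41 bits


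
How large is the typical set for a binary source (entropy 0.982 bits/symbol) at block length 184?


log2|A_typical| = nH = 184 * 0.982 = 180.688, so |A_typical| ~ 2^180.688 = 2.469e+54

2.469e+54


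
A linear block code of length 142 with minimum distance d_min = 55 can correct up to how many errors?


Correction capability = floor((d-1)/2) = floor((55-1)/2) = 27

27 errors


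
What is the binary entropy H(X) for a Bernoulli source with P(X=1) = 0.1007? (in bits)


H = -p*log2(p) - (1-p)*log2(1-p). -0.1007*log2(0.1007) = 0.333505; -0.8993*log2(0.8993) = 0.137706. H = 0.333505 + 0.137706 = 0.4712

0.4712 bits


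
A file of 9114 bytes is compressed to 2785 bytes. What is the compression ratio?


Ratio = original / compressed = 9114 / 2785 = 3.2725

3.2725


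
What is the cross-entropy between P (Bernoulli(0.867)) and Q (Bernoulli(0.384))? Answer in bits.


H(P,Q) = -p*log2(q) - (1-p)*log2(1-q). -0.867*log2(0.384) = 1.197172; -0.133*log2(0.616) = 0.092967. H(P,Q) = 1.197172 + 0.092967 = 1.2901

1.2901 bits


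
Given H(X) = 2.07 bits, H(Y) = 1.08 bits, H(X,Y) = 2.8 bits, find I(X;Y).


I(X;Y) = H(X) + H(Y) - H(X,Y) = 2.07 + 1.08 - 2.8 = 0.35

0.35 bits


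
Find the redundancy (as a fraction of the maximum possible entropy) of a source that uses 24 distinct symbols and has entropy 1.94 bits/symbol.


H_max = log2(K) = log2(24) = 4.585 bits/symbol. Redundancy = 1 - H/H_max = 1 - 1.94/4.585 = 1 - 0.4231 = 0.5769

0.5769


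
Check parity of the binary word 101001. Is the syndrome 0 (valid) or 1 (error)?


Syndrome = XOR of all bits = 1 XOR 0 XOR 1 XOR 0 XOR 0 XOR 1 = 1

1


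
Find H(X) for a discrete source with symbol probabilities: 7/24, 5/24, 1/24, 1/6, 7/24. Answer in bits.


H = -sum(p_i * log2(p_i)). Terms: -(7/24)*log2(7/24) = 0.518469; -(5/24)*log2(5/24) = 0.471466; -(1/24)*log2(1/24) = 0.191040; -(1/6)*log2(1/6) = 0.430827; -(7/24)*log2(7/24) = 0.518469. H = 0.518469 + 0.471466 + 0.191040 + 0.430827 + 0.518469 = 2.1303

2.1303 bits


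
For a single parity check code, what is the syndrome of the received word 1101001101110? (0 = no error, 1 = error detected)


Syndrome = XOR of all bits = 1 XOR 1 XOR 0 XOR 1 XOR 0 XOR 0 XOR 1 XOR 1 XOR 0 XOR 1 XOR 1 XOR 1 XOR 0 = 0

0


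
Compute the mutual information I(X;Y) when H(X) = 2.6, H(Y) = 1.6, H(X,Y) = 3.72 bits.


I(X;Y) = H(X) + H(Y) - H(X,Y) = 2.6 + 1.6 - 3.72 = 0.48

0.48 bits


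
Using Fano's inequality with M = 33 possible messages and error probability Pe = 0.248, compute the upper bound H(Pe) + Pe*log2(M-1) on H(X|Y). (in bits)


H(Pe) = -Pe*log2(Pe) - (1-Pe)*log2(1-Pe) = -0.248*log2(0.248) - 0.752*log2(0.752) = 0.498874 + 0.309219 = 0.8081. Pe*log2(M-1) = 0.248*log2(32) = 1.240000. Bound = H(Pe) + Pe*log2(M-1) = 0.498874 + 0.309219 + 1.240000 = 2.0481

2.0481 bits


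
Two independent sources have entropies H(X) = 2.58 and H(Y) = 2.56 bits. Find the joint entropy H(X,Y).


For independent variables, H(X,Y) = H(X) + H(Y) = 2.58 + 2.56 = 5.14

5.14 bits


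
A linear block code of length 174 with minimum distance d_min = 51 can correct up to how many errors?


Correction capability = floor((d-1)/2) = floor((51-1)/2) = 25

25 errors


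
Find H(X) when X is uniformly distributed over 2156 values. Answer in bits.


H = log2(n) = log2(2156) = 11.0741

11.0741 bits


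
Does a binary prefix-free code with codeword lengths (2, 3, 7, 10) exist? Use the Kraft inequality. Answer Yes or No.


Kraft sum = sum(2^(-l_i)) = 0.3838, need <= 1. Result: satisfied (a binary prefix-free code with these lengths exists)

Yes


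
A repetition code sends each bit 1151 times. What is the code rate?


Rate = k/n = 1/1151

1/1151


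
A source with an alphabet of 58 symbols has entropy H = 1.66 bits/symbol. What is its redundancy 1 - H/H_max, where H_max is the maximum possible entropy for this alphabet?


H_max = log2(K) = log2(58) = 5.858 bits/symbol. Redundancy = 1 - H/H_max = 1 - 1.66/5.858 = 1 - 0.2834 = 0.7166

0.7166


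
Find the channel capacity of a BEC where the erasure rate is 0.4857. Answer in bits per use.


C = 1 - epsilon = 1 - 0.4857 = 0.5143

0.5143 bits


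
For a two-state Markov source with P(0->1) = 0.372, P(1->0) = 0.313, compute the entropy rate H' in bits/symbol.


Stationary distribution: pi_0 = p10/(p01+p10) = 0.4569, pi_1 = 0.5431. Entropy rate H' = pi_0*H(p01) + pi_1*H(p10) = 0.4569*0.9522 + 0.5431*0.8966 = 0.922

0.922 bits/symbol


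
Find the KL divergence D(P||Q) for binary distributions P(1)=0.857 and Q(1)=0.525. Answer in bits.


KL = p*log2(p/q) + (1-p)*log2((1-p)/(1-q)) = 0.857*log2(0.857/0.525) + 0.143*log2(0.143/0.475) = 0.3582

0.3582 bits


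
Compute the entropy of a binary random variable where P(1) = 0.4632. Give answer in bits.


H = -p*log2(p) - (1-p)*log2(1-p). -0.4632*log2(0.4632) = 0.514288; -0.5368*log2(0.5368) = 0.481801. H = 0.514288 + 0.481801 = 0.9961

0.9961 bits


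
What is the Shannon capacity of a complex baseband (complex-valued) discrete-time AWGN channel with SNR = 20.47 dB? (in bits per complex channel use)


SNR_linear = 10^(20.47/10) = 111.4295; C = log2(1 + SNR_linear) = log2(1 + 111.4295) = 6.8129

6.8129 bits/channel use


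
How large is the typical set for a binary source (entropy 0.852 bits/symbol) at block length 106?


log2|A_typical| = nH = 106 * 0.852 = 90.312, so |A_typical| ~ 2^90.312 = 1.537e+27

1.537e+27


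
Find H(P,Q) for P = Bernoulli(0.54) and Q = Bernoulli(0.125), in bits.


H(P,Q) = -p*log2(q) - (1-p)*log2(1-q). -0.54*log2(0.125) = 1.620000; -0.46*log2(0.875) = 0.088617. H(P,Q) = 1.620000 + 0.088617 = 1.7086

1.7086 bits


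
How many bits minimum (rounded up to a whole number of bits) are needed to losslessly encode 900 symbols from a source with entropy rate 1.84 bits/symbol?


Minimum bits >= n * H = 900 * 1.84 = 1656.0, rounded up to a whole number of bits = 1656

1656 bits


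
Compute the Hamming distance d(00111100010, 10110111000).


Count differing positions: ^ . . . ^ . ^ ^ . ^ . = 5 differences

5


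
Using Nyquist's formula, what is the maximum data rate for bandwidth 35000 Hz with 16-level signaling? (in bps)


Rate = 2 * B * log2(M) = 2 * 35000 * 4.0 = 280000.0

280000.0 bps


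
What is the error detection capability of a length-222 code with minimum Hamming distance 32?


Detection capability = d_min - 1 = 32 - 1 = 31

31 errors


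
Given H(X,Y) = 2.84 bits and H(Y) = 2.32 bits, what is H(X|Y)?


H(X|Y) = H(X,Y) - H(Y) = 2.84 - 2.32 = 0.52

0.52 bits


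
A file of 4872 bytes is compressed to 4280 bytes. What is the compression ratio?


Ratio = original / compressed = 4872 / 4280 = 1.1383

1.1383


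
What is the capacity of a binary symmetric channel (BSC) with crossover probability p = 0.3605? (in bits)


H(p) = -p*log2(p) - (1-p)*log2(1-p) = -0.3605*log2(0.3605) - 0.6395*log2(0.6395) = 0.530630 + 0.412467 = 0.9431. C = 1 - H(p) = 1 - 0.9431 = 0.0569

0.0569 bits


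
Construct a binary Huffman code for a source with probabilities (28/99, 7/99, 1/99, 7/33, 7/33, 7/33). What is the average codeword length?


Huffman construction (repeatedly merge the two least-probable nodes; each merge adds 1 bit to every symbol beneath it): 1/99 + 7/99 = 8/99; 8/99 + 7/33 = 29/99; 7/33 + 7/33 = 14/33; 28/99 + 29/99 = 19/33; 14/33 + 19/33 = 1. Resulting codeword lengths (in the order the probabilities were given): (2, 4, 4, 3, 2, 2). L_avg = sum(p_i * l_i) = 28/99*2 + 7/99*4 + 1/99*4 + 7/33*3 + 7/33*2 + 7/33*2 = 235/99 = 2.3737

2.3737 bits


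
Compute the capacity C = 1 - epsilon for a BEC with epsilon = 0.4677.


C = 1 - epsilon = 1 - 0.4677 = 0.5323

0.5323 bits


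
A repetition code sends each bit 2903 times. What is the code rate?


Rate = k/n = 1/2903

1/2903


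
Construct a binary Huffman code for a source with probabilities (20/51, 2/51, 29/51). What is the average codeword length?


Huffman construction (repeatedly merge the two least-probable nodes; each merge adds 1 bit to every symbol beneath it): 2/51 + 20/51 = 22/51; 22/51 + 29/51 = 1. Resulting codeword lengths (in the order the probabilities were given): (2, 2, 1). L_avg = sum(p_i * l_i) = 20/51*2 + 2/51*2 + 29/51*1 = 73/51 = 1.4314

1.4314 bits


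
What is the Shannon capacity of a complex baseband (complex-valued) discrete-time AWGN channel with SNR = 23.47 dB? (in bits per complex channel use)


SNR_linear = 10^(23.47/10) = 222.331; C = log2(1 + SNR_linear) = log2(1 + 222.331) = 7.803

7.803 bits/channel use


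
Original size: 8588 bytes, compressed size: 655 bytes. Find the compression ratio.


Ratio = original / compressed = 8588 / 655 = 13.1115

13.1115


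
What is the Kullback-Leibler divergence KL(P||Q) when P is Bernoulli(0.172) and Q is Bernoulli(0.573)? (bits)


KL = p*log2(p/q) + (1-p)*log2((1-p)/(1-q)) = 0.172*log2(0.172/0.573) + 0.828*log2(0.828/0.427) = 0.4925

0.4925 bits


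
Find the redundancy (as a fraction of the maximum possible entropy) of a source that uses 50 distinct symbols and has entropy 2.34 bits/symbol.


H_max = log2(K) = log2(50) = 5.6439 bits/symbol. Redundancy = 1 - H/H_max = 1 - 2.34/5.6439 = 1 - 0.4146 = 0.5854

0.5854


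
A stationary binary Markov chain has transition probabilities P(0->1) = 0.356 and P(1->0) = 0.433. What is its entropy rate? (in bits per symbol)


Stationary distribution: pi_0 = p10/(p01+p10) = 0.5488, pi_1 = 0.4512. Entropy rate H' = pi_0*H(p01) + pi_1*H(p10) = 0.5488*0.9393 + 0.4512*0.987 = 0.9608

0.9608 bits/symbol


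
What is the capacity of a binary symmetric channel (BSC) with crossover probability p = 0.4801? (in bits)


H(p) = -p*log2(p) - (1-p)*log2(1-p) = -0.4801*log2(0.4801) - 0.5199*log2(0.5199) = 0.508231 + 0.490626 = 0.9989. C = 1 - H(p) = 1 - 0.9989 = 0.0011

0.0011 bits


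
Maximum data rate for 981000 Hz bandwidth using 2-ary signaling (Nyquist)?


Rate = 2 * B * log2(M) = 2 * 981000 * 1.0 = 1962000.0

1962000.0 bps


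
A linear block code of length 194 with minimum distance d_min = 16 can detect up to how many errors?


Detection capability = d_min - 1 = 16 - 1 = 15

15 errors


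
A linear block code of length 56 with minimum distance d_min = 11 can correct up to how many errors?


Correction capability = floor((d-1)/2) = floor((11-1)/2) = 5

5 errors


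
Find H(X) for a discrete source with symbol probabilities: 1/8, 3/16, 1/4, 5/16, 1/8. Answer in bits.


H = -sum(p_i * log2(p_i)). Terms: -(1/8)*log2(1/8) = 0.375000; -(3/16)*log2(3/16) = 0.452820; -(1/4)*log2(1/4) = 0.500000; -(5/16)*log2(5/16) = 0.524397; -(1/8)*log2(1/8) = 0.375000. H = 0.375000 + 0.452820 + 0.500000 + 0.524397 + 0.375000 = 2.2272

2.2272 bits


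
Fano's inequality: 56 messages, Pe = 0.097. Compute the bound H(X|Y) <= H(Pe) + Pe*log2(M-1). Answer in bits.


H(Pe) = -Pe*log2(Pe) - (1-Pe)*log2(1-Pe) = -0.097*log2(0.097) - 0.903*log2(0.903) = 0.326490 + 0.132924 = 0.4594. Pe*log2(M-1) = 0.097*log2(55) = 0.560792. Bound = H(Pe) + Pe*log2(M-1) = 0.326490 + 0.132924 + 0.560792 = 1.0202

1.0202 bits


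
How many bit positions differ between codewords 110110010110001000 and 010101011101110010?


Count differing positions: ^ . . . ^ ^ . . ^ . ^ ^ ^ ^ ^ . ^ . = 10 differences

10


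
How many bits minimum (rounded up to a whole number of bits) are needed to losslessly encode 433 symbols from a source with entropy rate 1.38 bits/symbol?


Minimum bits >= n * H = 433 * 1.38 = 597.54, rounded up to a whole number of bits = 598

598 bits


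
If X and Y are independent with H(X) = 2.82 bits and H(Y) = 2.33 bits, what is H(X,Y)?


For independent variables, H(X,Y) = H(X) + H(Y) = 2.82 + 2.33 = 5.15

5.15 bits


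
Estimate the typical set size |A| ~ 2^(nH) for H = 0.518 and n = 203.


log2|A_typical| = nH = 203 * 0.518 = 105.154, so |A_typical| ~ 2^105.154 = 4.513e+31

4.513e+31


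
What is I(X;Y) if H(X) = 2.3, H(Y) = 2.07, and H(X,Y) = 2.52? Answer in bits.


I(X;Y) = H(X) + H(Y) - H(X,Y) = 2.3 + 2.07 - 2.52 = 1.85

1.85 bits


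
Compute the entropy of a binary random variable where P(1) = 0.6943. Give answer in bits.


H = -p*log2(p) - (1-p)*log2(1-p). -0.6943*log2(0.6943) = 0.365458; -0.3057*log2(0.3057) = 0.522689. H = 0.365458 + 0.522689 = 0.8881

0.8881 bits


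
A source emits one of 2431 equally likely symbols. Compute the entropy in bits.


H = log2(n) = log2(2431) = 11.2473

11.2473 bits


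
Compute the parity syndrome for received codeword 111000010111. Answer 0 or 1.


Syndrome = XOR of all bits = 1 XOR 1 XOR 1 XOR 0 XOR 0 XOR 0 XOR 0 XOR 1 XOR 0 XOR 1 XOR 1 XOR 1 = 1

1


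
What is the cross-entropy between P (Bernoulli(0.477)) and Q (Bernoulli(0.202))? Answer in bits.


H(P,Q) = -p*log2(q) - (1-p)*log2(1-q). -0.477*log2(0.202) = 1.100712; -0.523*log2(0.798) = 0.170257. H(P,Q) = 1.100712 + 0.170257 = 1.271

1.271 bits


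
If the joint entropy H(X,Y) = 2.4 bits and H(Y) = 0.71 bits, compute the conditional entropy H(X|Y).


H(X|Y) = H(X,Y) - H(Y) = 2.4 - 0.71 = 1.69

1.69 bits


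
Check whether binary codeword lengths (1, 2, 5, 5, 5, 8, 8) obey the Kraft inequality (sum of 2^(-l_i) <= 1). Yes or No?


Kraft sum = sum(2^(-l_i)) = 0.8516, need <= 1. Result: satisfied (a binary prefix-free code with these lengths exists)

Yes


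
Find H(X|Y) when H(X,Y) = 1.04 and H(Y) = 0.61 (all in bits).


H(X|Y) = H(X,Y) - H(Y) = 1.04 - 0.61 = 0.43

0.43 bits


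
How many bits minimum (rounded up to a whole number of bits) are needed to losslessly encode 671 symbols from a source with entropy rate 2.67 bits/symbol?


Minimum bits >= n * H = 671 * 2.67 = 1791.57, rounded up to a whole number of bits = 1792

1792 bits


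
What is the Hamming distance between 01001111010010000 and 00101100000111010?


Count differing positions: . ^ ^ . . . ^ ^ . ^ . ^ . ^ . ^ . = 8 differences

8


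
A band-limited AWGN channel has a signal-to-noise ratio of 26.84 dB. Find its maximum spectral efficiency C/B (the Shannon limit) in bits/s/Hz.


SNR_linear = 10^(26.84/10) = 483.0588; C/B = log2(1 + SNR_linear) = log2(1 + 483.0588) = 8.919

8.919 bits/s/Hz


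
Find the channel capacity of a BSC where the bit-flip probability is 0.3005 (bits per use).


H(p) = -p*log2(p) - (1-p)*log2(1-p) = -0.3005*log2(0.3005) - 0.6995*log2(0.6995) = 0.521236 + 0.360665 = 0.8819. C = 1 - H(p) = 1 - 0.8819 = 0.1181

0.1181 bits


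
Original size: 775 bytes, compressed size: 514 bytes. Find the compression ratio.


Ratio = original / compressed = 775 / 514 = 1.5078

1.5078


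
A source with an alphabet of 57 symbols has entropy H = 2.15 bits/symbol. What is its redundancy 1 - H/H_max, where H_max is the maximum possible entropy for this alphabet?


H_max = log2(K) = log2(57) = 5.8329 bits/symbol. Redundancy = 1 - H/H_max = 1 - 2.15/5.8329 = 1 - 0.3686 = 0.6314

0.6314


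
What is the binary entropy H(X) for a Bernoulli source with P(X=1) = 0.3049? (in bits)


H = -p*log2(p) - (1-p)*log2(1-p). -0.3049*log2(0.3049) = 0.522474; -0.6951*log2(0.6951) = 0.364724. H = 0.522474 + 0.364724 = 0.8872

0.8872 bits


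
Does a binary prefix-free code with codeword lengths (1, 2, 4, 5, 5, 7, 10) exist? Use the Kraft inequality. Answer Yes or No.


Kraft sum = sum(2^(-l_i)) = 0.8838, need <= 1. Result: satisfied (a binary prefix-free code with these lengths exists)

Yes


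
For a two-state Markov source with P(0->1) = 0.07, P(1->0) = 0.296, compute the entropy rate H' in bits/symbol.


Stationary distribution: pi_0 = p10/(p01+p10) = 0.8087, pi_1 = 0.1913. Entropy rate H' = pi_0*H(p01) + pi_1*H(p10) = 0.8087*0.3659 + 0.1913*0.8763 = 0.4635

0.4635 bits/symbol


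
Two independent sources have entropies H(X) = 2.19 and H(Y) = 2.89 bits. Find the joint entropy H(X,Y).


For independent variables, H(X,Y) = H(X) + H(Y) = 2.19 + 2.89 = 5.08

5.08 bits


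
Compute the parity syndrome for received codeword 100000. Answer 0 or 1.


Syndrome = XOR of all bits = 1 XOR 0 XOR 0 XOR 0 XOR 0 XOR 0 = 1

1


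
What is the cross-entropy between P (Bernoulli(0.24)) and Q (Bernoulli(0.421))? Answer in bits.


H(P,Q) = -p*log2(q) - (1-p)*log2(1-q). -0.24*log2(0.421) = 0.299546; -0.76*log2(0.579) = 0.599157. H(P,Q) = 0.299546 + 0.599157 = 0.8987

0.8987 bits


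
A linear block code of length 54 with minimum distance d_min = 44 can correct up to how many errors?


Correction capability = floor((d-1)/2) = floor((44-1)/2) = 21

21 errors


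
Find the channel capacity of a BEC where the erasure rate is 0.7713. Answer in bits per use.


C = 1 - epsilon = 1 - 0.7713 = 0.2287

0.2287 bits


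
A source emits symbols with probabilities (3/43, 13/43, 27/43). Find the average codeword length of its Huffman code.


Huffman construction (repeatedly merge the two least-probable nodes; each merge adds 1 bit to every symbol beneath it): 3/43 + 13/43 = 16/43; 16/43 + 27/43 = 1. Resulting codeword lengths (in the order the probabilities were given): (2, 2, 1). L_avg = sum(p_i * l_i) = 3/43*2 + 13/43*2 + 27/43*1 = 59/43 = 1.3721

1.3721 bits


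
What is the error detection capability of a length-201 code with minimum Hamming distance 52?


Detection capability = d_min - 1 = 52 - 1 = 51

51 errors


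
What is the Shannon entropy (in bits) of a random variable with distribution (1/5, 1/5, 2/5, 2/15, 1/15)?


H = -sum(p_i * log2(p_i)). Terms: -(1/5)*log2(1/5) = 0.464386; -(1/5)*log2(1/5) = 0.464386; -(2/5)*log2(2/5) = 0.528771; -(2/15)*log2(2/15) = 0.387585; -(1/15)*log2(1/15) = 0.260459. H = 0.464386 + 0.464386 + 0.528771 + 0.387585 + 0.260459 = 2.1056

2.1056 bits


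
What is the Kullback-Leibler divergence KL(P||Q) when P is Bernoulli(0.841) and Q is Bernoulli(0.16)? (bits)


KL = p*log2(p/q) + (1-p)*log2((1-p)/(1-q)) = 0.841*log2(0.841/0.16) + 0.159*log2(0.159/0.84) = 1.6316

1.6316 bits


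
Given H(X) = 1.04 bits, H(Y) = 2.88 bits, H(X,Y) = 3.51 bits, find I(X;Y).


I(X;Y) = H(X) + H(Y) - H(X,Y) = 1.04 + 2.88 - 3.51 = 0.41

0.41 bits


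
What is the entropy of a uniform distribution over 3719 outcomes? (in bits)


H = log2(n) = log2(3719) = 11.8607

11.8607 bits


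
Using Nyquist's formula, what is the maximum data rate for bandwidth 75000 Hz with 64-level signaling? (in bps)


Rate = 2 * B * log2(M) = 2 * 75000 * 6.0 = 900000.0

900000.0 bps


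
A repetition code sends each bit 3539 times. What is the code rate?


Rate = k/n = 1/3539

1/3539


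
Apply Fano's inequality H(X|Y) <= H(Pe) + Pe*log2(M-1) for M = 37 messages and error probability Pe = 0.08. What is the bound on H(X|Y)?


H(Pe) = -Pe*log2(Pe) - (1-Pe)*log2(1-Pe) = -0.08*log2(0.08) - 0.92*log2(0.92) = 0.291508 + 0.110671 = 0.4022. Pe*log2(M-1) = 0.08*log2(36) = 0.413594. Bound = H(Pe) + Pe*log2(M-1) = 0.291508 + 0.110671 + 0.413594 = 0.8158

0.8158 bits


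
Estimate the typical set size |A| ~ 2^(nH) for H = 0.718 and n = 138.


log2|A_typical| = nH = 138 * 0.718 = 99.084, so |A_typical| ~ 2^99.084 = 6.718e+29

6.718e+29


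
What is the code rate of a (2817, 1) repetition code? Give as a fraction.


Rate = k/n = 1/2817

1/2817


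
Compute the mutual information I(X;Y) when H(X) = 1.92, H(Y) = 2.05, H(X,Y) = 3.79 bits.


I(X;Y) = H(X) + H(Y) - H(X,Y) = 1.92 + 2.05 - 3.79 = 0.18

0.18 bits


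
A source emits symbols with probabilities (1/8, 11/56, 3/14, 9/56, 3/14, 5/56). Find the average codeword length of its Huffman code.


Huffman construction (repeatedly merge the two least-probable nodes; each merge adds 1 bit to every symbol beneath it): 5/56 + 1/8 = 3/14; 9/56 + 11/56 = 5/14; 3/14 + 3/14 = 3/7; 3/14 + 5/14 = 4/7; 3/7 + 4/7 = 1. Resulting codeword lengths (in the order the probabilities were given): (3, 3, 2, 3, 2, 3). L_avg = sum(p_i * l_i) = 1/8*3 + 11/56*3 + 3/14*2 + 9/56*3 + 3/14*2 + 5/56*3 = 18/7 = 2.5714

2.5714 bits


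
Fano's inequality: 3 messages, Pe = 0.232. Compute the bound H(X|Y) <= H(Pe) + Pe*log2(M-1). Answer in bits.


H(Pe) = -Pe*log2(Pe) - (1-Pe)*log2(1-Pe) = -0.232*log2(0.232) - 0.768*log2(0.768) = 0.489010 + 0.292471 = 0.7815. Pe*log2(M-1) = 0.232*log2(2) = 0.232000. Bound = H(Pe) + Pe*log2(M-1) = 0.489010 + 0.292471 + 0.232000 = 1.0135

1.0135 bits


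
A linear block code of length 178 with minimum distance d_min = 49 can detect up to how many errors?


Detection capability = d_min - 1 = 49 - 1 = 48

48 errors


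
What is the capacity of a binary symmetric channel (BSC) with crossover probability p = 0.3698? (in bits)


H(p) = -p*log2(p) - (1-p)*log2(1-p) = -0.3698*log2(0.3698) - 0.6302*log2(0.6302) = 0.530731 + 0.419788 = 0.9505. C = 1 - H(p) = 1 - 0.9505 = 0.0495

0.0495 bits


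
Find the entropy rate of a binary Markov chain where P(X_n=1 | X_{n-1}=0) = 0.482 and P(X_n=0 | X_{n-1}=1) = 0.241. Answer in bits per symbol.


Stationary distribution: pi_0 = p10/(p01+p10) = 0.3333, pi_1 = 0.6667. Entropy rate H' = pi_0*H(p01) + pi_1*H(p10) = 0.3333*0.9991 + 0.6667*0.7967 = 0.8642

0.8642 bits/symbol


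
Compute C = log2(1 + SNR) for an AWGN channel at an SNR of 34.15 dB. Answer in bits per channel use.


SNR_linear = 10^(34.15/10) = 2600.1596; C = log2(1 + SNR_linear) = log2(1 + 2600.1596) = 11.3449

11.3449 bits/channel use


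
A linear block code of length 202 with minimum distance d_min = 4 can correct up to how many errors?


Correction capability = floor((d-1)/2) = floor((4-1)/2) = 1

1 errors


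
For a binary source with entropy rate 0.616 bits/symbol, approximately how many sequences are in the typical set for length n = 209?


log2|A_typical| = nH = 209 * 0.616 = 128.744, so |A_typical| ~ 2^128.744 = 5.699e+38

5.699e+38


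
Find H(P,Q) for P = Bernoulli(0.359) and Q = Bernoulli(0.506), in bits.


H(P,Q) = -p*log2(q) - (1-p)*log2(1-q). -0.359*log2(0.506) = 0.352822; -0.641*log2(0.494) = 0.652164. H(P,Q) = 0.352822 + 0.652164 = 1.005

1.005 bits


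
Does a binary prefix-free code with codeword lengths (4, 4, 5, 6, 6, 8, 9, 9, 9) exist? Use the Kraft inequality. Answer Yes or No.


Kraft sum = sum(2^(-l_i)) = 0.1973, need <= 1. Result: satisfied (a binary prefix-free code with these lengths exists)

Yes


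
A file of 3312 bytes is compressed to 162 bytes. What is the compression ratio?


Ratio = original / compressed = 3312 / 162 = 20.4444

20.4444


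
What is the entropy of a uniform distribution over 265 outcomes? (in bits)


H = log2(n) = log2(265) = 8.0498

8.0498 bits


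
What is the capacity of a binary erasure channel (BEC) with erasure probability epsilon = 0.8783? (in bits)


C = 1 - epsilon = 1 - 0.8783 = 0.1217

0.1217 bits


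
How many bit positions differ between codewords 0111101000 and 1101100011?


Count differing positions: ^ . ^ . . . ^ . ^ ^ = 5 differences

5


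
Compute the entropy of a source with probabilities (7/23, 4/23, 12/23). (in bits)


H = -sum(p_i * log2(p_i)). Terms: -(7/23)*log2(7/23) = 0.522324; -(4/23)*log2(4/23) = 0.438880; -(12/23)*log2(12/23) = 0.489704. H = 0.522324 + 0.438880 + 0.489704 = 1.4509

1.4509 bits


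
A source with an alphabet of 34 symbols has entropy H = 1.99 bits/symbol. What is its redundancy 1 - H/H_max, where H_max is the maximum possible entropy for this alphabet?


H_max = log2(K) = log2(34) = 5.0875 bits/symbol. Redundancy = 1 - H/H_max = 1 - 1.99/5.0875 = 1 - 0.3912 = 0.6088

0.6088


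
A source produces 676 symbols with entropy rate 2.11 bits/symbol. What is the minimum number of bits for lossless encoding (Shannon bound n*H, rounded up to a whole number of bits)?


Minimum bits >= n * H = 676 * 2.11 = 1426.36, rounded up to a whole number of bits = 1427

1427 bits


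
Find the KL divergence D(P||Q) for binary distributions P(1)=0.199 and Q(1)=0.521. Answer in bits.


KL = p*log2(p/q) + (1-p)*log2((1-p)/(1-q)) = 0.199*log2(0.199/0.521) + 0.801*log2(0.801/0.479) = 0.3178

0.3178 bits


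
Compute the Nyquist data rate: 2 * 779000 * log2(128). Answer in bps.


Rate = 2 * B * log2(M) = 2 * 779000 * 7.0 = 10906000.0

10906000.0 bps


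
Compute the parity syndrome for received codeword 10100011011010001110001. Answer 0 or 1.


Syndrome = XOR of all bits = 1 XOR 0 XOR 1 XOR 0 XOR 0 XOR 0 XOR 1 XOR 1 XOR 0 XOR 1 XOR 1 XOR 0 XOR 1 XOR 0 XOR 0 XOR 0 XOR 1 XOR 1 XOR 1 XOR 0 XOR 0 XOR 0 XOR 1 = 1

1


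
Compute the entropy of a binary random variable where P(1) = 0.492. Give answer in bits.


H = -p*log2(p) - (1-p)*log2(1-p). -0.492*log2(0.492) = 0.503449; -0.508*log2(0.508) = 0.496367. H = 0.503449 + 0.496367 = 0.9998

0.9998 bits


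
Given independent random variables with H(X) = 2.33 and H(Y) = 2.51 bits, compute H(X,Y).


For independent variables, H(X,Y) = H(X) + H(Y) = 2.33 + 2.51 = 4.84

4.84 bits


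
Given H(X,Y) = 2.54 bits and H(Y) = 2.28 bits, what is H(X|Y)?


H(X|Y) = H(X,Y) - H(Y) = 2.54 - 2.28 = 0.26

0.26 bits


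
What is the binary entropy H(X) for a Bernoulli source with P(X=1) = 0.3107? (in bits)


H = -p*log2(p) - (1-p)*log2(1-p). -0.3107*log2(0.3107) = 0.523966; -0.6893*log2(0.6893) = 0.370014. H = 0.523966 + 0.370014 = 0.894

0.894 bits


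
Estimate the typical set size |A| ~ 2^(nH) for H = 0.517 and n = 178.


log2|A_typical| = nH = 178 * 0.517 = 92.026, so |A_typical| ~ 2^92.026 = 5.042e+27

5.042e+27


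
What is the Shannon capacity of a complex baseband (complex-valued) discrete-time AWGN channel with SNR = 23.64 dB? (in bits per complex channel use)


SNR_linear = 10^(23.64/10) = 231.2065; C = log2(1 + SNR_linear) = log2(1 + 231.2065) = 7.8593

7.8593 bits/channel use


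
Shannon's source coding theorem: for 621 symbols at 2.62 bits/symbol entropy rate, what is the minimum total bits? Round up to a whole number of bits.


Minimum bits >= n * H = 621 * 2.62 = 1627.02, rounded up to a whole number of bits = 1628

1628 bits


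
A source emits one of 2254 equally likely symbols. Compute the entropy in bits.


H = log2(n) = log2(2254) = 11.1383

11.1383 bits


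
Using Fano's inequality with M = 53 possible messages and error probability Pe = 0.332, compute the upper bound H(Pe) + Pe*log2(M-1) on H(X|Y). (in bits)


H(Pe) = -Pe*log2(Pe) - (1-Pe)*log2(1-Pe) = -0.332*log2(0.332) - 0.668*log2(0.668) = 0.528127 + 0.388829 = 0.917. Pe*log2(M-1) = 0.332*log2(52) = 1.892546. Bound = H(Pe) + Pe*log2(M-1) = 0.528127 + 0.388829 + 1.892546 = 2.8095

2.8095 bits


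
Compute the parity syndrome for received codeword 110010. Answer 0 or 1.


Syndrome = XOR of all bits = 1 XOR 1 XOR 0 XOR 0 XOR 1 XOR 0 = 1

1


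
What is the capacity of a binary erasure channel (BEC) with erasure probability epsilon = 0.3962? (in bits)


C = 1 - epsilon = 1 - 0.3962 = 0.6038

0.6038 bits


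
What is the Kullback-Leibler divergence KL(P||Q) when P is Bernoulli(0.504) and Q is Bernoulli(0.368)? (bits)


KL = p*log2(p/q) + (1-p)*log2((1-p)/(1-q)) = 0.504*log2(0.504/0.368) + 0.496*log2(0.496/0.632) = 0.0553

0.0553 bits


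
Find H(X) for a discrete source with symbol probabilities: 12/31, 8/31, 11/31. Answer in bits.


H = -sum(p_i * log2(p_i)). Terms: -(12/31)*log2(12/31) = 0.530026; -(8/31)*log2(8/31) = 0.504309; -(11/31)*log2(11/31) = 0.530400. H = 0.530026 + 0.504309 + 0.530400 = 1.5647

1.5647 bits


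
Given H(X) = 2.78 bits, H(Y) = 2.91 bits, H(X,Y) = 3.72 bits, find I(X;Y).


I(X;Y) = H(X) + H(Y) - H(X,Y) = 2.78 + 2.91 - 3.72 = 1.97

1.97 bits


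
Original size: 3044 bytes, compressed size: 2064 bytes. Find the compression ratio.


Ratio = original / compressed = 3044 / 2064 = 1.4748

1.4748


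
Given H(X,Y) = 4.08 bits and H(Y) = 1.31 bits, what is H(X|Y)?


H(X|Y) = H(X,Y) - H(Y) = 4.08 - 1.31 = 2.77

2.77 bits


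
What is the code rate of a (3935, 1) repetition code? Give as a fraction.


Rate = k/n = 1/3935

1/3935


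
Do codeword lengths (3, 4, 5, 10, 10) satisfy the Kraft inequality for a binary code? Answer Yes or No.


Kraft sum = sum(2^(-l_i)) = 0.2207, need <= 1. Result: satisfied (a binary prefix-free code with these lengths exists)

Yes


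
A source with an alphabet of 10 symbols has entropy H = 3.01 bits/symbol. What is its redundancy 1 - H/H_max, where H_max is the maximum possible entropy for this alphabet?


H_max = log2(K) = log2(10) = 3.3219 bits/symbol. Redundancy = 1 - H/H_max = 1 - 3.01/3.3219 = 1 - 0.9061 = 0.0939

0.0939


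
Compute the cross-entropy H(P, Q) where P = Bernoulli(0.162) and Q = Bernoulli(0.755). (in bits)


H(P,Q) = -p*log2(q) - (1-p)*log2(1-q). -0.162*log2(0.755) = 0.065683; -0.838*log2(0.245) = 1.700425. H(P,Q) = 0.065683 + 1.700425 = 1.7661

1.7661 bits


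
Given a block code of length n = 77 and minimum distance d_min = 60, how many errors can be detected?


Detection capability = d_min - 1 = 60 - 1 = 59

59 errors


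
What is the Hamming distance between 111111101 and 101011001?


Count differing positions: . ^ . ^ . . ^ . . = 3 differences

3


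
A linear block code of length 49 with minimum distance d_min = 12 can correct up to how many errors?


Correction capability = floor((d-1)/2) = floor((12-1)/2) = 5

5 errors


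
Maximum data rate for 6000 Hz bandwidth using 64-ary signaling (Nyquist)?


Rate = 2 * B * log2(M) = 2 * 6000 * 6.0 = 72000.0

72000.0 bps


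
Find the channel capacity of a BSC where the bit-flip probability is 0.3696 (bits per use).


H(p) = -p*log2(p) - (1-p)*log2(1-p) = -0.3696*log2(0.3696) - 0.6304*log2(0.6304) = 0.530732 + 0.419632 = 0.9504. C = 1 - H(p) = 1 - 0.9504 = 0.0496

0.0496 bits


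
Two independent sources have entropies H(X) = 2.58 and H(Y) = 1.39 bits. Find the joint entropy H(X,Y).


For independent variables, H(X,Y) = H(X) + H(Y) = 2.58 + 1.39 = 3.97

3.97 bits


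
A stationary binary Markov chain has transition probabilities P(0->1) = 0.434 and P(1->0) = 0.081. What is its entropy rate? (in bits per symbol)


Stationary distribution: pi_0 = p10/(p01+p10) = 0.1573, pi_1 = 0.8427. Entropy rate H' = pi_0*H(p01) + pi_1*H(p10) = 0.1573*0.9874 + 0.8427*0.4057 = 0.4972

0.4972 bits/symbol


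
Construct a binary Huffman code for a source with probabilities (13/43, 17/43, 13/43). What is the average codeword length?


Huffman construction (repeatedly merge the two least-probable nodes; each merge adds 1 bit to every symbol beneath it): 13/43 + 13/43 = 26/43; 17/43 + 26/43 = 1. Resulting codeword lengths (in the order the probabilities were given): (2, 1, 2). L_avg = sum(p_i * l_i) = 13/43*2 + 17/43*1 + 13/43*2 = 69/43 = 1.6047

1.6047 bits


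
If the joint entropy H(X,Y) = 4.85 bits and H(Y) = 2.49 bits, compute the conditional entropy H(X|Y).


H(X|Y) = H(X,Y) - H(Y) = 4.85 - 2.49 = 2.36

2.36 bits


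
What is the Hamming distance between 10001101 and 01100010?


Count differing positions: ^ ^ ^ . ^ ^ ^ ^ = 7 differences

7


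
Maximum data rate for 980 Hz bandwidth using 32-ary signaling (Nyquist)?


Rate = 2 * B * log2(M) = 2 * 980 * 5.0 = 9800.0

9800.0 bps


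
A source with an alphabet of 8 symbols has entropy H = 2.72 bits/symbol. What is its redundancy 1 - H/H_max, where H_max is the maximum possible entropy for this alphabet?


H_max = log2(K) = log2(8) = 3.0 bits/symbol. Redundancy = 1 - H/H_max = 1 - 2.72/3.0 = 1 - 0.9067 = 0.0933

0.0933


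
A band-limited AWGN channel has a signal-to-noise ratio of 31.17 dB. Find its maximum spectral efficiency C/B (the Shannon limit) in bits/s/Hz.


SNR_linear = 10^(31.17/10) = 1309.1819; C/B = log2(1 + SNR_linear) = log2(1 + 1309.1819) = 10.3556

10.3556 bits/s/Hz


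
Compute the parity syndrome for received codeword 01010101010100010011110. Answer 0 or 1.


Syndrome = XOR of all bits = 0 XOR 1 XOR 0 XOR 1 XOR 0 XOR 1 XOR 0 XOR 1 XOR 0 XOR 1 XOR 0 XOR 1 XOR 0 XOR 0 XOR 0 XOR 1 XOR 0 XOR 0 XOR 1 XOR 1 XOR 1 XOR 1 XOR 0 = 1

1


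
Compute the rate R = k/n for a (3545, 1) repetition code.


Rate = k/n = 1/3545

1/3545


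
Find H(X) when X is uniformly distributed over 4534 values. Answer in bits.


H = log2(n) = log2(4534) = 12.1466

12.1466 bits


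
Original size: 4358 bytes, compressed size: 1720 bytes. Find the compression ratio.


Ratio = original / compressed = 4358 / 1720 = 2.5337

2.5337


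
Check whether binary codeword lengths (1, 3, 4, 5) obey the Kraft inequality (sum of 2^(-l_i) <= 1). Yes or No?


Kraft sum = sum(2^(-l_i)) = 0.7188, need <= 1. Result: satisfied (a binary prefix-free code with these lengths exists)

Yes


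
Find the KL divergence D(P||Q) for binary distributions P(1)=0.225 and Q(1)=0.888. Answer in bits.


KL = p*log2(p/q) + (1-p)*log2((1-p)/(1-q)) = 0.225*log2(0.225/0.888) + 0.775*log2(0.775/0.112) = 1.7171

1.7171 bits


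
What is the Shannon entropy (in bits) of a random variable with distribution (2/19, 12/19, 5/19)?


H = -sum(p_i * log2(p_i)). Terms: -(2/19)*log2(2/19) = 0.341887; -(12/19)*log2(12/19) = 0.418715; -(5/19)*log2(5/19) = 0.506842. H = 0.341887 + 0.418715 + 0.506842 = 1.2674

1.2674 bits


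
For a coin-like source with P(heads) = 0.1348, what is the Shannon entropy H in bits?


H = -p*log2(p) - (1-p)*log2(1-p). -0.1348*log2(0.1348) = 0.389721; -0.8652*log2(0.8652) = 0.180735. H = 0.389721 + 0.180735 = 0.5705

0.5705 bits


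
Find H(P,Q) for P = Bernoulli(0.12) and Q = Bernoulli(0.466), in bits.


H(P,Q) = -p*log2(q) - (1-p)*log2(1-q). -0.12*log2(0.466) = 0.132192; -0.88*log2(0.534) = 0.796478. H(P,Q) = 0.132192 + 0.796478 = 0.9287

0.9287 bits


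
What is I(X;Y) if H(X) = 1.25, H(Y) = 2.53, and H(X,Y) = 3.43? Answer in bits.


I(X;Y) = H(X) + H(Y) - H(X,Y) = 1.25 + 2.53 - 3.43 = 0.35

0.35 bits


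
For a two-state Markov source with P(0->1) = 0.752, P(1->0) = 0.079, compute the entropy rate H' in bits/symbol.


Stationary distribution: pi_0 = p10/(p01+p10) = 0.0951, pi_1 = 0.9049. Entropy rate H' = pi_0*H(p01) + pi_1*H(p10) = 0.0951*0.8081 + 0.9049*0.3986 = 0.4376

0.4376 bits/symbol


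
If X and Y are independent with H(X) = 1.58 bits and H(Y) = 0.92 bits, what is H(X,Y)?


For independent variables, H(X,Y) = H(X) + H(Y) = 1.58 + 0.92 = 2.5

2.5 bits


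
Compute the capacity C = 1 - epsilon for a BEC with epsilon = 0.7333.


C = 1 - epsilon = 1 - 0.7333 = 0.2667

0.2667 bits


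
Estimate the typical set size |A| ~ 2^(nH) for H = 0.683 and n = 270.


log2|A_typical| = nH = 270 * 0.683 = 184.41, so |A_typical| ~ 2^184.41 = 3.258e+55

3.258e+55


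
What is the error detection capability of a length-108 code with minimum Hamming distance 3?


Detection capability = d_min - 1 = 3 - 1 = 2

2 errors
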